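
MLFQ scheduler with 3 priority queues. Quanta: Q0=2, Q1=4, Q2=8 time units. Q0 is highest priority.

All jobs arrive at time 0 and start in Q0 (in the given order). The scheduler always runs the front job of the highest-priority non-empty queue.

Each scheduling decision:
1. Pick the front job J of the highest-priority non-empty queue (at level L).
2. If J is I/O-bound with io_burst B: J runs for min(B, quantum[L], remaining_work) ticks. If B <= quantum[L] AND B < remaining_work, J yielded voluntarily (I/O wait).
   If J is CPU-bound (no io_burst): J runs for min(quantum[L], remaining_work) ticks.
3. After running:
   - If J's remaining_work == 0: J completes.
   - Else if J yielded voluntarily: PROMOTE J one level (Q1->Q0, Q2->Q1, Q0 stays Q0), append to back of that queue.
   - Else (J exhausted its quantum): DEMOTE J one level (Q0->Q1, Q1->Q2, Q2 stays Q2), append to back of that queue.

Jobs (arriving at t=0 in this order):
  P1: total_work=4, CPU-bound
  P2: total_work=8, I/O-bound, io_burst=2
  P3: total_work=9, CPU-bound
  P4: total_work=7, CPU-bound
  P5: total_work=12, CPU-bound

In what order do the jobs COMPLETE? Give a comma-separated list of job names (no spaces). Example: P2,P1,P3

Answer: P2,P1,P3,P4,P5

Derivation:
t=0-2: P1@Q0 runs 2, rem=2, quantum used, demote→Q1. Q0=[P2,P3,P4,P5] Q1=[P1] Q2=[]
t=2-4: P2@Q0 runs 2, rem=6, I/O yield, promote→Q0. Q0=[P3,P4,P5,P2] Q1=[P1] Q2=[]
t=4-6: P3@Q0 runs 2, rem=7, quantum used, demote→Q1. Q0=[P4,P5,P2] Q1=[P1,P3] Q2=[]
t=6-8: P4@Q0 runs 2, rem=5, quantum used, demote→Q1. Q0=[P5,P2] Q1=[P1,P3,P4] Q2=[]
t=8-10: P5@Q0 runs 2, rem=10, quantum used, demote→Q1. Q0=[P2] Q1=[P1,P3,P4,P5] Q2=[]
t=10-12: P2@Q0 runs 2, rem=4, I/O yield, promote→Q0. Q0=[P2] Q1=[P1,P3,P4,P5] Q2=[]
t=12-14: P2@Q0 runs 2, rem=2, I/O yield, promote→Q0. Q0=[P2] Q1=[P1,P3,P4,P5] Q2=[]
t=14-16: P2@Q0 runs 2, rem=0, completes. Q0=[] Q1=[P1,P3,P4,P5] Q2=[]
t=16-18: P1@Q1 runs 2, rem=0, completes. Q0=[] Q1=[P3,P4,P5] Q2=[]
t=18-22: P3@Q1 runs 4, rem=3, quantum used, demote→Q2. Q0=[] Q1=[P4,P5] Q2=[P3]
t=22-26: P4@Q1 runs 4, rem=1, quantum used, demote→Q2. Q0=[] Q1=[P5] Q2=[P3,P4]
t=26-30: P5@Q1 runs 4, rem=6, quantum used, demote→Q2. Q0=[] Q1=[] Q2=[P3,P4,P5]
t=30-33: P3@Q2 runs 3, rem=0, completes. Q0=[] Q1=[] Q2=[P4,P5]
t=33-34: P4@Q2 runs 1, rem=0, completes. Q0=[] Q1=[] Q2=[P5]
t=34-40: P5@Q2 runs 6, rem=0, completes. Q0=[] Q1=[] Q2=[]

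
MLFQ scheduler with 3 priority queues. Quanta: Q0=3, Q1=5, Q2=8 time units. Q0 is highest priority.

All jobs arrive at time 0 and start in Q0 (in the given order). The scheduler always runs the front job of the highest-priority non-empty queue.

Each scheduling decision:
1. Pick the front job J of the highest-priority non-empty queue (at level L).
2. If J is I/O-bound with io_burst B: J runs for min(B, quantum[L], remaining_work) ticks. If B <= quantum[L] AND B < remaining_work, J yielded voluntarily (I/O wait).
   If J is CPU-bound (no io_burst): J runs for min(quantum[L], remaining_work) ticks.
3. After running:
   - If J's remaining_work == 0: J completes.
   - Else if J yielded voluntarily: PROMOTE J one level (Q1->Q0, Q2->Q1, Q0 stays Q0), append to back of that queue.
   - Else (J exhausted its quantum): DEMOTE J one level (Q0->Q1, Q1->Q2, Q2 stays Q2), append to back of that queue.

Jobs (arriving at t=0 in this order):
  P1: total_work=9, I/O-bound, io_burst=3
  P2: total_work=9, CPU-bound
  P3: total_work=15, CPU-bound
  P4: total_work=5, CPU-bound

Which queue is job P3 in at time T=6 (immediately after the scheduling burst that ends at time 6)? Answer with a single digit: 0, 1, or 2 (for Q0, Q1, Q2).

t=0-3: P1@Q0 runs 3, rem=6, I/O yield, promote→Q0. Q0=[P2,P3,P4,P1] Q1=[] Q2=[]
t=3-6: P2@Q0 runs 3, rem=6, quantum used, demote→Q1. Q0=[P3,P4,P1] Q1=[P2] Q2=[]
t=6-9: P3@Q0 runs 3, rem=12, quantum used, demote→Q1. Q0=[P4,P1] Q1=[P2,P3] Q2=[]
t=9-12: P4@Q0 runs 3, rem=2, quantum used, demote→Q1. Q0=[P1] Q1=[P2,P3,P4] Q2=[]
t=12-15: P1@Q0 runs 3, rem=3, I/O yield, promote→Q0. Q0=[P1] Q1=[P2,P3,P4] Q2=[]
t=15-18: P1@Q0 runs 3, rem=0, completes. Q0=[] Q1=[P2,P3,P4] Q2=[]
t=18-23: P2@Q1 runs 5, rem=1, quantum used, demote→Q2. Q0=[] Q1=[P3,P4] Q2=[P2]
t=23-28: P3@Q1 runs 5, rem=7, quantum used, demote→Q2. Q0=[] Q1=[P4] Q2=[P2,P3]
t=28-30: P4@Q1 runs 2, rem=0, completes. Q0=[] Q1=[] Q2=[P2,P3]
t=30-31: P2@Q2 runs 1, rem=0, completes. Q0=[] Q1=[] Q2=[P3]
t=31-38: P3@Q2 runs 7, rem=0, completes. Q0=[] Q1=[] Q2=[]

Answer: 0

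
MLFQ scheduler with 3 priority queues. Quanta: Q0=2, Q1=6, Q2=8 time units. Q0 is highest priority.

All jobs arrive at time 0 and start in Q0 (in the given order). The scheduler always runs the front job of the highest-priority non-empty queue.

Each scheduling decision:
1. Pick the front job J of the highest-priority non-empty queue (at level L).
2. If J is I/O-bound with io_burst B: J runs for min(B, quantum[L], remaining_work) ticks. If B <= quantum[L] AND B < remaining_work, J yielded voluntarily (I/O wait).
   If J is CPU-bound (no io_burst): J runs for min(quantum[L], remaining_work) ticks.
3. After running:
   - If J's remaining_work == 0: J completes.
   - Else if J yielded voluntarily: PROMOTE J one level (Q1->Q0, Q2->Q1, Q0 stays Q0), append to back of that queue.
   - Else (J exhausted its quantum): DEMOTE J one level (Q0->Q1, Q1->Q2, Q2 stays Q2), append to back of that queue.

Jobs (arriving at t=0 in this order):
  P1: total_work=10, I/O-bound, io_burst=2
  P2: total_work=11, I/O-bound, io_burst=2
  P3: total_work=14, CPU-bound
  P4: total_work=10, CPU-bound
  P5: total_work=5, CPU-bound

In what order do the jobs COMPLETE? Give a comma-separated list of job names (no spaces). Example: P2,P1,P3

t=0-2: P1@Q0 runs 2, rem=8, I/O yield, promote→Q0. Q0=[P2,P3,P4,P5,P1] Q1=[] Q2=[]
t=2-4: P2@Q0 runs 2, rem=9, I/O yield, promote→Q0. Q0=[P3,P4,P5,P1,P2] Q1=[] Q2=[]
t=4-6: P3@Q0 runs 2, rem=12, quantum used, demote→Q1. Q0=[P4,P5,P1,P2] Q1=[P3] Q2=[]
t=6-8: P4@Q0 runs 2, rem=8, quantum used, demote→Q1. Q0=[P5,P1,P2] Q1=[P3,P4] Q2=[]
t=8-10: P5@Q0 runs 2, rem=3, quantum used, demote→Q1. Q0=[P1,P2] Q1=[P3,P4,P5] Q2=[]
t=10-12: P1@Q0 runs 2, rem=6, I/O yield, promote→Q0. Q0=[P2,P1] Q1=[P3,P4,P5] Q2=[]
t=12-14: P2@Q0 runs 2, rem=7, I/O yield, promote→Q0. Q0=[P1,P2] Q1=[P3,P4,P5] Q2=[]
t=14-16: P1@Q0 runs 2, rem=4, I/O yield, promote→Q0. Q0=[P2,P1] Q1=[P3,P4,P5] Q2=[]
t=16-18: P2@Q0 runs 2, rem=5, I/O yield, promote→Q0. Q0=[P1,P2] Q1=[P3,P4,P5] Q2=[]
t=18-20: P1@Q0 runs 2, rem=2, I/O yield, promote→Q0. Q0=[P2,P1] Q1=[P3,P4,P5] Q2=[]
t=20-22: P2@Q0 runs 2, rem=3, I/O yield, promote→Q0. Q0=[P1,P2] Q1=[P3,P4,P5] Q2=[]
t=22-24: P1@Q0 runs 2, rem=0, completes. Q0=[P2] Q1=[P3,P4,P5] Q2=[]
t=24-26: P2@Q0 runs 2, rem=1, I/O yield, promote→Q0. Q0=[P2] Q1=[P3,P4,P5] Q2=[]
t=26-27: P2@Q0 runs 1, rem=0, completes. Q0=[] Q1=[P3,P4,P5] Q2=[]
t=27-33: P3@Q1 runs 6, rem=6, quantum used, demote→Q2. Q0=[] Q1=[P4,P5] Q2=[P3]
t=33-39: P4@Q1 runs 6, rem=2, quantum used, demote→Q2. Q0=[] Q1=[P5] Q2=[P3,P4]
t=39-42: P5@Q1 runs 3, rem=0, completes. Q0=[] Q1=[] Q2=[P3,P4]
t=42-48: P3@Q2 runs 6, rem=0, completes. Q0=[] Q1=[] Q2=[P4]
t=48-50: P4@Q2 runs 2, rem=0, completes. Q0=[] Q1=[] Q2=[]

Answer: P1,P2,P5,P3,P4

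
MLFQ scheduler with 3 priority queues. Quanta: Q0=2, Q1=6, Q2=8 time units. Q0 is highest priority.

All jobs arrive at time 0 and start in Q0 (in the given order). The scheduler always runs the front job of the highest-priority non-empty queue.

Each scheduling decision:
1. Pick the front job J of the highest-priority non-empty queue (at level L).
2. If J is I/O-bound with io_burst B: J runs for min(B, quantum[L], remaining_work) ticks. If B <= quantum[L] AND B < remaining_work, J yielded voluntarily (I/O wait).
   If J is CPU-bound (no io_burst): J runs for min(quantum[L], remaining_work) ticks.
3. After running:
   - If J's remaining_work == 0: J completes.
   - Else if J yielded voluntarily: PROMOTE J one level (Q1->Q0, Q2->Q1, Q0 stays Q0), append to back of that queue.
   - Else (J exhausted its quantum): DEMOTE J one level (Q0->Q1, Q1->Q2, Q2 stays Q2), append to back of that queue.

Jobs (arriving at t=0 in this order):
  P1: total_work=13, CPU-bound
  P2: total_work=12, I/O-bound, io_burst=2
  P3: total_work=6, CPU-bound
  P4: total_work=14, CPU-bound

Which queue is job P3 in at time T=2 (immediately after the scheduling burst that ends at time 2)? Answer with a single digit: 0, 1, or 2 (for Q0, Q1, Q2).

Answer: 0

Derivation:
t=0-2: P1@Q0 runs 2, rem=11, quantum used, demote→Q1. Q0=[P2,P3,P4] Q1=[P1] Q2=[]
t=2-4: P2@Q0 runs 2, rem=10, I/O yield, promote→Q0. Q0=[P3,P4,P2] Q1=[P1] Q2=[]
t=4-6: P3@Q0 runs 2, rem=4, quantum used, demote→Q1. Q0=[P4,P2] Q1=[P1,P3] Q2=[]
t=6-8: P4@Q0 runs 2, rem=12, quantum used, demote→Q1. Q0=[P2] Q1=[P1,P3,P4] Q2=[]
t=8-10: P2@Q0 runs 2, rem=8, I/O yield, promote→Q0. Q0=[P2] Q1=[P1,P3,P4] Q2=[]
t=10-12: P2@Q0 runs 2, rem=6, I/O yield, promote→Q0. Q0=[P2] Q1=[P1,P3,P4] Q2=[]
t=12-14: P2@Q0 runs 2, rem=4, I/O yield, promote→Q0. Q0=[P2] Q1=[P1,P3,P4] Q2=[]
t=14-16: P2@Q0 runs 2, rem=2, I/O yield, promote→Q0. Q0=[P2] Q1=[P1,P3,P4] Q2=[]
t=16-18: P2@Q0 runs 2, rem=0, completes. Q0=[] Q1=[P1,P3,P4] Q2=[]
t=18-24: P1@Q1 runs 6, rem=5, quantum used, demote→Q2. Q0=[] Q1=[P3,P4] Q2=[P1]
t=24-28: P3@Q1 runs 4, rem=0, completes. Q0=[] Q1=[P4] Q2=[P1]
t=28-34: P4@Q1 runs 6, rem=6, quantum used, demote→Q2. Q0=[] Q1=[] Q2=[P1,P4]
t=34-39: P1@Q2 runs 5, rem=0, completes. Q0=[] Q1=[] Q2=[P4]
t=39-45: P4@Q2 runs 6, rem=0, completes. Q0=[] Q1=[] Q2=[]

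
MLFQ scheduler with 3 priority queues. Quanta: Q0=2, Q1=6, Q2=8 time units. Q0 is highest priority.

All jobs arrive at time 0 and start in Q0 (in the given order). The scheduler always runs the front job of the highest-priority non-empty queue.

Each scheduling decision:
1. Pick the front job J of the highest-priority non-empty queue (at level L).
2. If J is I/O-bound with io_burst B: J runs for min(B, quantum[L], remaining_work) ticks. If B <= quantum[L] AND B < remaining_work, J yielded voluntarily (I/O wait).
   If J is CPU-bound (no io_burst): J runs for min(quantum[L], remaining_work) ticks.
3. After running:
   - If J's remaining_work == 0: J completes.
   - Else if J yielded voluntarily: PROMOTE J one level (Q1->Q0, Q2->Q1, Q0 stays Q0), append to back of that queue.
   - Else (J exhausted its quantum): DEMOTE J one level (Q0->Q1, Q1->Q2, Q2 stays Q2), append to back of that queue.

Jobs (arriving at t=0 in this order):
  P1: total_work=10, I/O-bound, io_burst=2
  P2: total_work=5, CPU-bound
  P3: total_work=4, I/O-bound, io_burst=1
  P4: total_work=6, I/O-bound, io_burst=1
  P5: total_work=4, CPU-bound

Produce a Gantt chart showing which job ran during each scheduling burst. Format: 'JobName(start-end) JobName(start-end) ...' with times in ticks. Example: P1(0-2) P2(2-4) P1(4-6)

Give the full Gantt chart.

Answer: P1(0-2) P2(2-4) P3(4-5) P4(5-6) P5(6-8) P1(8-10) P3(10-11) P4(11-12) P1(12-14) P3(14-15) P4(15-16) P1(16-18) P3(18-19) P4(19-20) P1(20-22) P4(22-23) P4(23-24) P2(24-27) P5(27-29)

Derivation:
t=0-2: P1@Q0 runs 2, rem=8, I/O yield, promote→Q0. Q0=[P2,P3,P4,P5,P1] Q1=[] Q2=[]
t=2-4: P2@Q0 runs 2, rem=3, quantum used, demote→Q1. Q0=[P3,P4,P5,P1] Q1=[P2] Q2=[]
t=4-5: P3@Q0 runs 1, rem=3, I/O yield, promote→Q0. Q0=[P4,P5,P1,P3] Q1=[P2] Q2=[]
t=5-6: P4@Q0 runs 1, rem=5, I/O yield, promote→Q0. Q0=[P5,P1,P3,P4] Q1=[P2] Q2=[]
t=6-8: P5@Q0 runs 2, rem=2, quantum used, demote→Q1. Q0=[P1,P3,P4] Q1=[P2,P5] Q2=[]
t=8-10: P1@Q0 runs 2, rem=6, I/O yield, promote→Q0. Q0=[P3,P4,P1] Q1=[P2,P5] Q2=[]
t=10-11: P3@Q0 runs 1, rem=2, I/O yield, promote→Q0. Q0=[P4,P1,P3] Q1=[P2,P5] Q2=[]
t=11-12: P4@Q0 runs 1, rem=4, I/O yield, promote→Q0. Q0=[P1,P3,P4] Q1=[P2,P5] Q2=[]
t=12-14: P1@Q0 runs 2, rem=4, I/O yield, promote→Q0. Q0=[P3,P4,P1] Q1=[P2,P5] Q2=[]
t=14-15: P3@Q0 runs 1, rem=1, I/O yield, promote→Q0. Q0=[P4,P1,P3] Q1=[P2,P5] Q2=[]
t=15-16: P4@Q0 runs 1, rem=3, I/O yield, promote→Q0. Q0=[P1,P3,P4] Q1=[P2,P5] Q2=[]
t=16-18: P1@Q0 runs 2, rem=2, I/O yield, promote→Q0. Q0=[P3,P4,P1] Q1=[P2,P5] Q2=[]
t=18-19: P3@Q0 runs 1, rem=0, completes. Q0=[P4,P1] Q1=[P2,P5] Q2=[]
t=19-20: P4@Q0 runs 1, rem=2, I/O yield, promote→Q0. Q0=[P1,P4] Q1=[P2,P5] Q2=[]
t=20-22: P1@Q0 runs 2, rem=0, completes. Q0=[P4] Q1=[P2,P5] Q2=[]
t=22-23: P4@Q0 runs 1, rem=1, I/O yield, promote→Q0. Q0=[P4] Q1=[P2,P5] Q2=[]
t=23-24: P4@Q0 runs 1, rem=0, completes. Q0=[] Q1=[P2,P5] Q2=[]
t=24-27: P2@Q1 runs 3, rem=0, completes. Q0=[] Q1=[P5] Q2=[]
t=27-29: P5@Q1 runs 2, rem=0, completes. Q0=[] Q1=[] Q2=[]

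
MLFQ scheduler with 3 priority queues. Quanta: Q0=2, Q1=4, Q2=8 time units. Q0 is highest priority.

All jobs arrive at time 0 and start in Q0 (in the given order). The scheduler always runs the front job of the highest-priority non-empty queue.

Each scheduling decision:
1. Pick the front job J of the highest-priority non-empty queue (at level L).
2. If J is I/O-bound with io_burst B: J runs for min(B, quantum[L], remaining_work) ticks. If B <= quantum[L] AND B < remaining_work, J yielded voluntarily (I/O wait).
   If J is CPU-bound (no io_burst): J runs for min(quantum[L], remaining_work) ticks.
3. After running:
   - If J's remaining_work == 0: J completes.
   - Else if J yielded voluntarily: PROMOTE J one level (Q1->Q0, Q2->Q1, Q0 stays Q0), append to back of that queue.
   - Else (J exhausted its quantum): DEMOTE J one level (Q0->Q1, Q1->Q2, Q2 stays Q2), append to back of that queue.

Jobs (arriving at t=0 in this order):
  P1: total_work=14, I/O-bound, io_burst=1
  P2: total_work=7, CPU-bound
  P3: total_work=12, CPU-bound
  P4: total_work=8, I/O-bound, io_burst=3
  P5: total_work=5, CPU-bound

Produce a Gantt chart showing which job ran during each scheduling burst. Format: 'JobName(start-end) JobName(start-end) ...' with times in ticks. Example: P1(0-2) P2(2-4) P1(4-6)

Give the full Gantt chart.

t=0-1: P1@Q0 runs 1, rem=13, I/O yield, promote→Q0. Q0=[P2,P3,P4,P5,P1] Q1=[] Q2=[]
t=1-3: P2@Q0 runs 2, rem=5, quantum used, demote→Q1. Q0=[P3,P4,P5,P1] Q1=[P2] Q2=[]
t=3-5: P3@Q0 runs 2, rem=10, quantum used, demote→Q1. Q0=[P4,P5,P1] Q1=[P2,P3] Q2=[]
t=5-7: P4@Q0 runs 2, rem=6, quantum used, demote→Q1. Q0=[P5,P1] Q1=[P2,P3,P4] Q2=[]
t=7-9: P5@Q0 runs 2, rem=3, quantum used, demote→Q1. Q0=[P1] Q1=[P2,P3,P4,P5] Q2=[]
t=9-10: P1@Q0 runs 1, rem=12, I/O yield, promote→Q0. Q0=[P1] Q1=[P2,P3,P4,P5] Q2=[]
t=10-11: P1@Q0 runs 1, rem=11, I/O yield, promote→Q0. Q0=[P1] Q1=[P2,P3,P4,P5] Q2=[]
t=11-12: P1@Q0 runs 1, rem=10, I/O yield, promote→Q0. Q0=[P1] Q1=[P2,P3,P4,P5] Q2=[]
t=12-13: P1@Q0 runs 1, rem=9, I/O yield, promote→Q0. Q0=[P1] Q1=[P2,P3,P4,P5] Q2=[]
t=13-14: P1@Q0 runs 1, rem=8, I/O yield, promote→Q0. Q0=[P1] Q1=[P2,P3,P4,P5] Q2=[]
t=14-15: P1@Q0 runs 1, rem=7, I/O yield, promote→Q0. Q0=[P1] Q1=[P2,P3,P4,P5] Q2=[]
t=15-16: P1@Q0 runs 1, rem=6, I/O yield, promote→Q0. Q0=[P1] Q1=[P2,P3,P4,P5] Q2=[]
t=16-17: P1@Q0 runs 1, rem=5, I/O yield, promote→Q0. Q0=[P1] Q1=[P2,P3,P4,P5] Q2=[]
t=17-18: P1@Q0 runs 1, rem=4, I/O yield, promote→Q0. Q0=[P1] Q1=[P2,P3,P4,P5] Q2=[]
t=18-19: P1@Q0 runs 1, rem=3, I/O yield, promote→Q0. Q0=[P1] Q1=[P2,P3,P4,P5] Q2=[]
t=19-20: P1@Q0 runs 1, rem=2, I/O yield, promote→Q0. Q0=[P1] Q1=[P2,P3,P4,P5] Q2=[]
t=20-21: P1@Q0 runs 1, rem=1, I/O yield, promote→Q0. Q0=[P1] Q1=[P2,P3,P4,P5] Q2=[]
t=21-22: P1@Q0 runs 1, rem=0, completes. Q0=[] Q1=[P2,P3,P4,P5] Q2=[]
t=22-26: P2@Q1 runs 4, rem=1, quantum used, demote→Q2. Q0=[] Q1=[P3,P4,P5] Q2=[P2]
t=26-30: P3@Q1 runs 4, rem=6, quantum used, demote→Q2. Q0=[] Q1=[P4,P5] Q2=[P2,P3]
t=30-33: P4@Q1 runs 3, rem=3, I/O yield, promote→Q0. Q0=[P4] Q1=[P5] Q2=[P2,P3]
t=33-35: P4@Q0 runs 2, rem=1, quantum used, demote→Q1. Q0=[] Q1=[P5,P4] Q2=[P2,P3]
t=35-38: P5@Q1 runs 3, rem=0, completes. Q0=[] Q1=[P4] Q2=[P2,P3]
t=38-39: P4@Q1 runs 1, rem=0, completes. Q0=[] Q1=[] Q2=[P2,P3]
t=39-40: P2@Q2 runs 1, rem=0, completes. Q0=[] Q1=[] Q2=[P3]
t=40-46: P3@Q2 runs 6, rem=0, completes. Q0=[] Q1=[] Q2=[]

Answer: P1(0-1) P2(1-3) P3(3-5) P4(5-7) P5(7-9) P1(9-10) P1(10-11) P1(11-12) P1(12-13) P1(13-14) P1(14-15) P1(15-16) P1(16-17) P1(17-18) P1(18-19) P1(19-20) P1(20-21) P1(21-22) P2(22-26) P3(26-30) P4(30-33) P4(33-35) P5(35-38) P4(38-39) P2(39-40) P3(40-46)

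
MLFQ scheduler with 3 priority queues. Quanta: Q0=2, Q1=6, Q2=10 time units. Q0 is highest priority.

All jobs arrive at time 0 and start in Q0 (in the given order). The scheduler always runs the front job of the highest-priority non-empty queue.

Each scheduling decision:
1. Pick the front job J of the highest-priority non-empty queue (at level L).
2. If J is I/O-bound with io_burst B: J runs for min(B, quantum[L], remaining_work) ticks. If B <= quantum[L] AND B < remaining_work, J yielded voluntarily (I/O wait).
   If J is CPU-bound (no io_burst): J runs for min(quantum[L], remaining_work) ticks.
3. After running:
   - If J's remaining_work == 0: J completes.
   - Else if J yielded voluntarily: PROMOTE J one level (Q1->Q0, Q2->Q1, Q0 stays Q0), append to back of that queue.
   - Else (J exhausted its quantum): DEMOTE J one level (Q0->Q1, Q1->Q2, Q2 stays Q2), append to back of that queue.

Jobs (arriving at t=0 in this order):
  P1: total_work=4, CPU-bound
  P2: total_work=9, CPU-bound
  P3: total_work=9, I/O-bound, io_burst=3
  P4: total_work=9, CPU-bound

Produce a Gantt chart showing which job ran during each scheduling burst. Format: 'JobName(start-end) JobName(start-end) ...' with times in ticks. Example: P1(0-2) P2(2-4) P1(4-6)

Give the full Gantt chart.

Answer: P1(0-2) P2(2-4) P3(4-6) P4(6-8) P1(8-10) P2(10-16) P3(16-19) P3(19-21) P4(21-27) P3(27-29) P2(29-30) P4(30-31)

Derivation:
t=0-2: P1@Q0 runs 2, rem=2, quantum used, demote→Q1. Q0=[P2,P3,P4] Q1=[P1] Q2=[]
t=2-4: P2@Q0 runs 2, rem=7, quantum used, demote→Q1. Q0=[P3,P4] Q1=[P1,P2] Q2=[]
t=4-6: P3@Q0 runs 2, rem=7, quantum used, demote→Q1. Q0=[P4] Q1=[P1,P2,P3] Q2=[]
t=6-8: P4@Q0 runs 2, rem=7, quantum used, demote→Q1. Q0=[] Q1=[P1,P2,P3,P4] Q2=[]
t=8-10: P1@Q1 runs 2, rem=0, completes. Q0=[] Q1=[P2,P3,P4] Q2=[]
t=10-16: P2@Q1 runs 6, rem=1, quantum used, demote→Q2. Q0=[] Q1=[P3,P4] Q2=[P2]
t=16-19: P3@Q1 runs 3, rem=4, I/O yield, promote→Q0. Q0=[P3] Q1=[P4] Q2=[P2]
t=19-21: P3@Q0 runs 2, rem=2, quantum used, demote→Q1. Q0=[] Q1=[P4,P3] Q2=[P2]
t=21-27: P4@Q1 runs 6, rem=1, quantum used, demote→Q2. Q0=[] Q1=[P3] Q2=[P2,P4]
t=27-29: P3@Q1 runs 2, rem=0, completes. Q0=[] Q1=[] Q2=[P2,P4]
t=29-30: P2@Q2 runs 1, rem=0, completes. Q0=[] Q1=[] Q2=[P4]
t=30-31: P4@Q2 runs 1, rem=0, completes. Q0=[] Q1=[] Q2=[]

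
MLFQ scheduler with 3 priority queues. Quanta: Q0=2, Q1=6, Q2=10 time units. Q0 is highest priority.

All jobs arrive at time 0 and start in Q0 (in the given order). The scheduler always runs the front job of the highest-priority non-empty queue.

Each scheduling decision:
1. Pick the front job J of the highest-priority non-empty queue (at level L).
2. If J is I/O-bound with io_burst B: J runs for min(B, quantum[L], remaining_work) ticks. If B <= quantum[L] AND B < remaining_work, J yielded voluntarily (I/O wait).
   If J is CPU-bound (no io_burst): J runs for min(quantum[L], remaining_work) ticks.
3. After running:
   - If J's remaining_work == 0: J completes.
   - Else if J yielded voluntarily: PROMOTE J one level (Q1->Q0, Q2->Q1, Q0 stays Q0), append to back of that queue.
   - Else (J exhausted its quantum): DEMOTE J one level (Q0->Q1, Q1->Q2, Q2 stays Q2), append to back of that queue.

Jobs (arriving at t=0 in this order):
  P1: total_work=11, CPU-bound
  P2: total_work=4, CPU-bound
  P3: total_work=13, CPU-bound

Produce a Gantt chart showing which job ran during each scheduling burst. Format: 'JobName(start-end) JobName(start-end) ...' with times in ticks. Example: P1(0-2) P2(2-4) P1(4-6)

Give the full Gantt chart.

t=0-2: P1@Q0 runs 2, rem=9, quantum used, demote→Q1. Q0=[P2,P3] Q1=[P1] Q2=[]
t=2-4: P2@Q0 runs 2, rem=2, quantum used, demote→Q1. Q0=[P3] Q1=[P1,P2] Q2=[]
t=4-6: P3@Q0 runs 2, rem=11, quantum used, demote→Q1. Q0=[] Q1=[P1,P2,P3] Q2=[]
t=6-12: P1@Q1 runs 6, rem=3, quantum used, demote→Q2. Q0=[] Q1=[P2,P3] Q2=[P1]
t=12-14: P2@Q1 runs 2, rem=0, completes. Q0=[] Q1=[P3] Q2=[P1]
t=14-20: P3@Q1 runs 6, rem=5, quantum used, demote→Q2. Q0=[] Q1=[] Q2=[P1,P3]
t=20-23: P1@Q2 runs 3, rem=0, completes. Q0=[] Q1=[] Q2=[P3]
t=23-28: P3@Q2 runs 5, rem=0, completes. Q0=[] Q1=[] Q2=[]

Answer: P1(0-2) P2(2-4) P3(4-6) P1(6-12) P2(12-14) P3(14-20) P1(20-23) P3(23-28)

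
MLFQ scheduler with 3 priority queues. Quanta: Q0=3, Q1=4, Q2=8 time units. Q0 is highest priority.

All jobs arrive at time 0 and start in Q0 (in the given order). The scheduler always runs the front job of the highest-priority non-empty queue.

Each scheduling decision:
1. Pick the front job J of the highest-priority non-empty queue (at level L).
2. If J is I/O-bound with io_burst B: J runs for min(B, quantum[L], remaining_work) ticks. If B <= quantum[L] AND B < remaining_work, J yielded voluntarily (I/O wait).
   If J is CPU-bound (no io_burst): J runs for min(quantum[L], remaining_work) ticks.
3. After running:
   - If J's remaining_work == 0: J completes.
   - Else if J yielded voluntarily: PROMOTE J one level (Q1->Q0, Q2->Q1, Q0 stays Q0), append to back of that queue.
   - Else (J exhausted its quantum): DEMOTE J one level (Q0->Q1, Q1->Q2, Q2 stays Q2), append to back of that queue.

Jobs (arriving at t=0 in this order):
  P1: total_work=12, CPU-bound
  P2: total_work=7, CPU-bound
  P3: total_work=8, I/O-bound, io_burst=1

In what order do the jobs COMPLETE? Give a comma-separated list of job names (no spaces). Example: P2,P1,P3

t=0-3: P1@Q0 runs 3, rem=9, quantum used, demote→Q1. Q0=[P2,P3] Q1=[P1] Q2=[]
t=3-6: P2@Q0 runs 3, rem=4, quantum used, demote→Q1. Q0=[P3] Q1=[P1,P2] Q2=[]
t=6-7: P3@Q0 runs 1, rem=7, I/O yield, promote→Q0. Q0=[P3] Q1=[P1,P2] Q2=[]
t=7-8: P3@Q0 runs 1, rem=6, I/O yield, promote→Q0. Q0=[P3] Q1=[P1,P2] Q2=[]
t=8-9: P3@Q0 runs 1, rem=5, I/O yield, promote→Q0. Q0=[P3] Q1=[P1,P2] Q2=[]
t=9-10: P3@Q0 runs 1, rem=4, I/O yield, promote→Q0. Q0=[P3] Q1=[P1,P2] Q2=[]
t=10-11: P3@Q0 runs 1, rem=3, I/O yield, promote→Q0. Q0=[P3] Q1=[P1,P2] Q2=[]
t=11-12: P3@Q0 runs 1, rem=2, I/O yield, promote→Q0. Q0=[P3] Q1=[P1,P2] Q2=[]
t=12-13: P3@Q0 runs 1, rem=1, I/O yield, promote→Q0. Q0=[P3] Q1=[P1,P2] Q2=[]
t=13-14: P3@Q0 runs 1, rem=0, completes. Q0=[] Q1=[P1,P2] Q2=[]
t=14-18: P1@Q1 runs 4, rem=5, quantum used, demote→Q2. Q0=[] Q1=[P2] Q2=[P1]
t=18-22: P2@Q1 runs 4, rem=0, completes. Q0=[] Q1=[] Q2=[P1]
t=22-27: P1@Q2 runs 5, rem=0, completes. Q0=[] Q1=[] Q2=[]

Answer: P3,P2,P1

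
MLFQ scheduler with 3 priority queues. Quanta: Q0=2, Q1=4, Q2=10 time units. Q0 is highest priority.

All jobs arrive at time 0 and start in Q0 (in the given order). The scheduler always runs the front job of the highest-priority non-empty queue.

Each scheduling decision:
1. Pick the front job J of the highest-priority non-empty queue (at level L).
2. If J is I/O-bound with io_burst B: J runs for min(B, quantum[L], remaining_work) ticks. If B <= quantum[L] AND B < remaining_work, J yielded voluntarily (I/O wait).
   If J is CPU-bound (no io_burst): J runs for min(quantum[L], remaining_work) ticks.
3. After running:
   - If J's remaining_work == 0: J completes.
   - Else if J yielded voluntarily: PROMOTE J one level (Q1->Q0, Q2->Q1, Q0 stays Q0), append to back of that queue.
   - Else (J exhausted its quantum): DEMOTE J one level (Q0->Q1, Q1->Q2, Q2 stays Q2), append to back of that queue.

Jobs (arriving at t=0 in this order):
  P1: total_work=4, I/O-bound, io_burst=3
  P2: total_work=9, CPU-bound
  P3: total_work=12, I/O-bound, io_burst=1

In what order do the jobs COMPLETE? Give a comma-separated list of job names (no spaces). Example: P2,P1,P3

Answer: P3,P1,P2

Derivation:
t=0-2: P1@Q0 runs 2, rem=2, quantum used, demote→Q1. Q0=[P2,P3] Q1=[P1] Q2=[]
t=2-4: P2@Q0 runs 2, rem=7, quantum used, demote→Q1. Q0=[P3] Q1=[P1,P2] Q2=[]
t=4-5: P3@Q0 runs 1, rem=11, I/O yield, promote→Q0. Q0=[P3] Q1=[P1,P2] Q2=[]
t=5-6: P3@Q0 runs 1, rem=10, I/O yield, promote→Q0. Q0=[P3] Q1=[P1,P2] Q2=[]
t=6-7: P3@Q0 runs 1, rem=9, I/O yield, promote→Q0. Q0=[P3] Q1=[P1,P2] Q2=[]
t=7-8: P3@Q0 runs 1, rem=8, I/O yield, promote→Q0. Q0=[P3] Q1=[P1,P2] Q2=[]
t=8-9: P3@Q0 runs 1, rem=7, I/O yield, promote→Q0. Q0=[P3] Q1=[P1,P2] Q2=[]
t=9-10: P3@Q0 runs 1, rem=6, I/O yield, promote→Q0. Q0=[P3] Q1=[P1,P2] Q2=[]
t=10-11: P3@Q0 runs 1, rem=5, I/O yield, promote→Q0. Q0=[P3] Q1=[P1,P2] Q2=[]
t=11-12: P3@Q0 runs 1, rem=4, I/O yield, promote→Q0. Q0=[P3] Q1=[P1,P2] Q2=[]
t=12-13: P3@Q0 runs 1, rem=3, I/O yield, promote→Q0. Q0=[P3] Q1=[P1,P2] Q2=[]
t=13-14: P3@Q0 runs 1, rem=2, I/O yield, promote→Q0. Q0=[P3] Q1=[P1,P2] Q2=[]
t=14-15: P3@Q0 runs 1, rem=1, I/O yield, promote→Q0. Q0=[P3] Q1=[P1,P2] Q2=[]
t=15-16: P3@Q0 runs 1, rem=0, completes. Q0=[] Q1=[P1,P2] Q2=[]
t=16-18: P1@Q1 runs 2, rem=0, completes. Q0=[] Q1=[P2] Q2=[]
t=18-22: P2@Q1 runs 4, rem=3, quantum used, demote→Q2. Q0=[] Q1=[] Q2=[P2]
t=22-25: P2@Q2 runs 3, rem=0, completes. Q0=[] Q1=[] Q2=[]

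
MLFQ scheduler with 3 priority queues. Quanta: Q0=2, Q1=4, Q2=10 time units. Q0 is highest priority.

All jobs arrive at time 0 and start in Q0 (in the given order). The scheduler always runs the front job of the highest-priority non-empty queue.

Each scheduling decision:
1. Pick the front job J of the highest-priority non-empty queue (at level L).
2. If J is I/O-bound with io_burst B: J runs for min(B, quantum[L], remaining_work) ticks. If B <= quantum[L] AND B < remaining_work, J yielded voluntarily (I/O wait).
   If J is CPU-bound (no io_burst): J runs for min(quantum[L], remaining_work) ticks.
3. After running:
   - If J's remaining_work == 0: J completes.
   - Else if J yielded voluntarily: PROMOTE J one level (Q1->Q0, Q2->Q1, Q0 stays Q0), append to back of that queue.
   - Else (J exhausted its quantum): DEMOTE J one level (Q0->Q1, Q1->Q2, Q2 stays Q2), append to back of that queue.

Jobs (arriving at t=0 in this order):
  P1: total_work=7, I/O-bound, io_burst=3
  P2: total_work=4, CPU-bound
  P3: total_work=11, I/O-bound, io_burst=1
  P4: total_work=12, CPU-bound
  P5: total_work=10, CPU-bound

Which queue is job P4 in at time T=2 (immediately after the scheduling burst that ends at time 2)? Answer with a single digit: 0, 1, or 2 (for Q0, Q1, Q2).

t=0-2: P1@Q0 runs 2, rem=5, quantum used, demote→Q1. Q0=[P2,P3,P4,P5] Q1=[P1] Q2=[]
t=2-4: P2@Q0 runs 2, rem=2, quantum used, demote→Q1. Q0=[P3,P4,P5] Q1=[P1,P2] Q2=[]
t=4-5: P3@Q0 runs 1, rem=10, I/O yield, promote→Q0. Q0=[P4,P5,P3] Q1=[P1,P2] Q2=[]
t=5-7: P4@Q0 runs 2, rem=10, quantum used, demote→Q1. Q0=[P5,P3] Q1=[P1,P2,P4] Q2=[]
t=7-9: P5@Q0 runs 2, rem=8, quantum used, demote→Q1. Q0=[P3] Q1=[P1,P2,P4,P5] Q2=[]
t=9-10: P3@Q0 runs 1, rem=9, I/O yield, promote→Q0. Q0=[P3] Q1=[P1,P2,P4,P5] Q2=[]
t=10-11: P3@Q0 runs 1, rem=8, I/O yield, promote→Q0. Q0=[P3] Q1=[P1,P2,P4,P5] Q2=[]
t=11-12: P3@Q0 runs 1, rem=7, I/O yield, promote→Q0. Q0=[P3] Q1=[P1,P2,P4,P5] Q2=[]
t=12-13: P3@Q0 runs 1, rem=6, I/O yield, promote→Q0. Q0=[P3] Q1=[P1,P2,P4,P5] Q2=[]
t=13-14: P3@Q0 runs 1, rem=5, I/O yield, promote→Q0. Q0=[P3] Q1=[P1,P2,P4,P5] Q2=[]
t=14-15: P3@Q0 runs 1, rem=4, I/O yield, promote→Q0. Q0=[P3] Q1=[P1,P2,P4,P5] Q2=[]
t=15-16: P3@Q0 runs 1, rem=3, I/O yield, promote→Q0. Q0=[P3] Q1=[P1,P2,P4,P5] Q2=[]
t=16-17: P3@Q0 runs 1, rem=2, I/O yield, promote→Q0. Q0=[P3] Q1=[P1,P2,P4,P5] Q2=[]
t=17-18: P3@Q0 runs 1, rem=1, I/O yield, promote→Q0. Q0=[P3] Q1=[P1,P2,P4,P5] Q2=[]
t=18-19: P3@Q0 runs 1, rem=0, completes. Q0=[] Q1=[P1,P2,P4,P5] Q2=[]
t=19-22: P1@Q1 runs 3, rem=2, I/O yield, promote→Q0. Q0=[P1] Q1=[P2,P4,P5] Q2=[]
t=22-24: P1@Q0 runs 2, rem=0, completes. Q0=[] Q1=[P2,P4,P5] Q2=[]
t=24-26: P2@Q1 runs 2, rem=0, completes. Q0=[] Q1=[P4,P5] Q2=[]
t=26-30: P4@Q1 runs 4, rem=6, quantum used, demote→Q2. Q0=[] Q1=[P5] Q2=[P4]
t=30-34: P5@Q1 runs 4, rem=4, quantum used, demote→Q2. Q0=[] Q1=[] Q2=[P4,P5]
t=34-40: P4@Q2 runs 6, rem=0, completes. Q0=[] Q1=[] Q2=[P5]
t=40-44: P5@Q2 runs 4, rem=0, completes. Q0=[] Q1=[] Q2=[]

Answer: 0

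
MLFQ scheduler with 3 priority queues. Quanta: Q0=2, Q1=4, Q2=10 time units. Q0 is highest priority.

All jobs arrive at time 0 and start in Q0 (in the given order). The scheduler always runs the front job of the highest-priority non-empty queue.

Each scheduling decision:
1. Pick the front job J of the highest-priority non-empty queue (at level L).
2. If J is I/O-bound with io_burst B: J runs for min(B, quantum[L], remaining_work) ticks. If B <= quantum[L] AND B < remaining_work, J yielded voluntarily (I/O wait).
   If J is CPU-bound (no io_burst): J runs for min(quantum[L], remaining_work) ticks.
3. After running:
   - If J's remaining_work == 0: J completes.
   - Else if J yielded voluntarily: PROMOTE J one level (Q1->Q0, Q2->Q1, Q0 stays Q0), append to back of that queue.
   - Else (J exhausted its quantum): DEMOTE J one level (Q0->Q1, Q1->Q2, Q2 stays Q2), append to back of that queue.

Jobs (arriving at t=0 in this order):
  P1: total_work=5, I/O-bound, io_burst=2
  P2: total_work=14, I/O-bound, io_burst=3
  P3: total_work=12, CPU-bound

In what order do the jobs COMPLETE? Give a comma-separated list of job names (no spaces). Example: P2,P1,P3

Answer: P1,P2,P3

Derivation:
t=0-2: P1@Q0 runs 2, rem=3, I/O yield, promote→Q0. Q0=[P2,P3,P1] Q1=[] Q2=[]
t=2-4: P2@Q0 runs 2, rem=12, quantum used, demote→Q1. Q0=[P3,P1] Q1=[P2] Q2=[]
t=4-6: P3@Q0 runs 2, rem=10, quantum used, demote→Q1. Q0=[P1] Q1=[P2,P3] Q2=[]
t=6-8: P1@Q0 runs 2, rem=1, I/O yield, promote→Q0. Q0=[P1] Q1=[P2,P3] Q2=[]
t=8-9: P1@Q0 runs 1, rem=0, completes. Q0=[] Q1=[P2,P3] Q2=[]
t=9-12: P2@Q1 runs 3, rem=9, I/O yield, promote→Q0. Q0=[P2] Q1=[P3] Q2=[]
t=12-14: P2@Q0 runs 2, rem=7, quantum used, demote→Q1. Q0=[] Q1=[P3,P2] Q2=[]
t=14-18: P3@Q1 runs 4, rem=6, quantum used, demote→Q2. Q0=[] Q1=[P2] Q2=[P3]
t=18-21: P2@Q1 runs 3, rem=4, I/O yield, promote→Q0. Q0=[P2] Q1=[] Q2=[P3]
t=21-23: P2@Q0 runs 2, rem=2, quantum used, demote→Q1. Q0=[] Q1=[P2] Q2=[P3]
t=23-25: P2@Q1 runs 2, rem=0, completes. Q0=[] Q1=[] Q2=[P3]
t=25-31: P3@Q2 runs 6, rem=0, completes. Q0=[] Q1=[] Q2=[]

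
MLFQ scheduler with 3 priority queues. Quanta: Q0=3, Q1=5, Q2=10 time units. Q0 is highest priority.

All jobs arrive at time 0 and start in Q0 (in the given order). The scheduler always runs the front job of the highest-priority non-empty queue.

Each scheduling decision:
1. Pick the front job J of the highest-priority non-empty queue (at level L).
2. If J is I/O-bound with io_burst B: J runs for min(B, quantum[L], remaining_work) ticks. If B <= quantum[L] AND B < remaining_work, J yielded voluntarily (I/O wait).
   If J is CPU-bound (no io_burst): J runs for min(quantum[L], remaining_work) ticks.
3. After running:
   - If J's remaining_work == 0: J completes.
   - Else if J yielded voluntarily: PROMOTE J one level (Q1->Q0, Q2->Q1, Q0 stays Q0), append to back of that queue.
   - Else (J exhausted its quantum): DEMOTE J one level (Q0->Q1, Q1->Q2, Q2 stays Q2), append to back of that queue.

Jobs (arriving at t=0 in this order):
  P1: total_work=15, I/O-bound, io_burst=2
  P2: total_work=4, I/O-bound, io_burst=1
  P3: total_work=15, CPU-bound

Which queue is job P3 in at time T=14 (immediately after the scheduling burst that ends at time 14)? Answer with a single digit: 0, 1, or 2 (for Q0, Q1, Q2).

Answer: 1

Derivation:
t=0-2: P1@Q0 runs 2, rem=13, I/O yield, promote→Q0. Q0=[P2,P3,P1] Q1=[] Q2=[]
t=2-3: P2@Q0 runs 1, rem=3, I/O yield, promote→Q0. Q0=[P3,P1,P2] Q1=[] Q2=[]
t=3-6: P3@Q0 runs 3, rem=12, quantum used, demote→Q1. Q0=[P1,P2] Q1=[P3] Q2=[]
t=6-8: P1@Q0 runs 2, rem=11, I/O yield, promote→Q0. Q0=[P2,P1] Q1=[P3] Q2=[]
t=8-9: P2@Q0 runs 1, rem=2, I/O yield, promote→Q0. Q0=[P1,P2] Q1=[P3] Q2=[]
t=9-11: P1@Q0 runs 2, rem=9, I/O yield, promote→Q0. Q0=[P2,P1] Q1=[P3] Q2=[]
t=11-12: P2@Q0 runs 1, rem=1, I/O yield, promote→Q0. Q0=[P1,P2] Q1=[P3] Q2=[]
t=12-14: P1@Q0 runs 2, rem=7, I/O yield, promote→Q0. Q0=[P2,P1] Q1=[P3] Q2=[]
t=14-15: P2@Q0 runs 1, rem=0, completes. Q0=[P1] Q1=[P3] Q2=[]
t=15-17: P1@Q0 runs 2, rem=5, I/O yield, promote→Q0. Q0=[P1] Q1=[P3] Q2=[]
t=17-19: P1@Q0 runs 2, rem=3, I/O yield, promote→Q0. Q0=[P1] Q1=[P3] Q2=[]
t=19-21: P1@Q0 runs 2, rem=1, I/O yield, promote→Q0. Q0=[P1] Q1=[P3] Q2=[]
t=21-22: P1@Q0 runs 1, rem=0, completes. Q0=[] Q1=[P3] Q2=[]
t=22-27: P3@Q1 runs 5, rem=7, quantum used, demote→Q2. Q0=[] Q1=[] Q2=[P3]
t=27-34: P3@Q2 runs 7, rem=0, completes. Q0=[] Q1=[] Q2=[]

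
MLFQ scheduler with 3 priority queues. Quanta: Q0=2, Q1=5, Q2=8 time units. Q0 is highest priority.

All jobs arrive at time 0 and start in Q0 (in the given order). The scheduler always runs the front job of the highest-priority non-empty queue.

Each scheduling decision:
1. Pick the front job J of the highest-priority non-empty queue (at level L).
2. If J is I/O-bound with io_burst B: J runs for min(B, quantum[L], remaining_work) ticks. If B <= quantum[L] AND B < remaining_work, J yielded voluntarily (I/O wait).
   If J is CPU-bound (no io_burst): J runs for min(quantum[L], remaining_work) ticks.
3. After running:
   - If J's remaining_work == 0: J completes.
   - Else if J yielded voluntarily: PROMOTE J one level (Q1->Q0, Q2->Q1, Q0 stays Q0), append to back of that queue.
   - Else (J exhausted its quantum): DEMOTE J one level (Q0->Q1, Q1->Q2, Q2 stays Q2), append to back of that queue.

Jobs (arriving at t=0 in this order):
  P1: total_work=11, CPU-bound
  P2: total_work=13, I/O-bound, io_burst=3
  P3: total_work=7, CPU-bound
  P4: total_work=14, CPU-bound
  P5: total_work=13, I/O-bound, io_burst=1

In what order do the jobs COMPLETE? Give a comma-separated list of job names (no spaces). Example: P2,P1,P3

Answer: P5,P3,P2,P1,P4

Derivation:
t=0-2: P1@Q0 runs 2, rem=9, quantum used, demote→Q1. Q0=[P2,P3,P4,P5] Q1=[P1] Q2=[]
t=2-4: P2@Q0 runs 2, rem=11, quantum used, demote→Q1. Q0=[P3,P4,P5] Q1=[P1,P2] Q2=[]
t=4-6: P3@Q0 runs 2, rem=5, quantum used, demote→Q1. Q0=[P4,P5] Q1=[P1,P2,P3] Q2=[]
t=6-8: P4@Q0 runs 2, rem=12, quantum used, demote→Q1. Q0=[P5] Q1=[P1,P2,P3,P4] Q2=[]
t=8-9: P5@Q0 runs 1, rem=12, I/O yield, promote→Q0. Q0=[P5] Q1=[P1,P2,P3,P4] Q2=[]
t=9-10: P5@Q0 runs 1, rem=11, I/O yield, promote→Q0. Q0=[P5] Q1=[P1,P2,P3,P4] Q2=[]
t=10-11: P5@Q0 runs 1, rem=10, I/O yield, promote→Q0. Q0=[P5] Q1=[P1,P2,P3,P4] Q2=[]
t=11-12: P5@Q0 runs 1, rem=9, I/O yield, promote→Q0. Q0=[P5] Q1=[P1,P2,P3,P4] Q2=[]
t=12-13: P5@Q0 runs 1, rem=8, I/O yield, promote→Q0. Q0=[P5] Q1=[P1,P2,P3,P4] Q2=[]
t=13-14: P5@Q0 runs 1, rem=7, I/O yield, promote→Q0. Q0=[P5] Q1=[P1,P2,P3,P4] Q2=[]
t=14-15: P5@Q0 runs 1, rem=6, I/O yield, promote→Q0. Q0=[P5] Q1=[P1,P2,P3,P4] Q2=[]
t=15-16: P5@Q0 runs 1, rem=5, I/O yield, promote→Q0. Q0=[P5] Q1=[P1,P2,P3,P4] Q2=[]
t=16-17: P5@Q0 runs 1, rem=4, I/O yield, promote→Q0. Q0=[P5] Q1=[P1,P2,P3,P4] Q2=[]
t=17-18: P5@Q0 runs 1, rem=3, I/O yield, promote→Q0. Q0=[P5] Q1=[P1,P2,P3,P4] Q2=[]
t=18-19: P5@Q0 runs 1, rem=2, I/O yield, promote→Q0. Q0=[P5] Q1=[P1,P2,P3,P4] Q2=[]
t=19-20: P5@Q0 runs 1, rem=1, I/O yield, promote→Q0. Q0=[P5] Q1=[P1,P2,P3,P4] Q2=[]
t=20-21: P5@Q0 runs 1, rem=0, completes. Q0=[] Q1=[P1,P2,P3,P4] Q2=[]
t=21-26: P1@Q1 runs 5, rem=4, quantum used, demote→Q2. Q0=[] Q1=[P2,P3,P4] Q2=[P1]
t=26-29: P2@Q1 runs 3, rem=8, I/O yield, promote→Q0. Q0=[P2] Q1=[P3,P4] Q2=[P1]
t=29-31: P2@Q0 runs 2, rem=6, quantum used, demote→Q1. Q0=[] Q1=[P3,P4,P2] Q2=[P1]
t=31-36: P3@Q1 runs 5, rem=0, completes. Q0=[] Q1=[P4,P2] Q2=[P1]
t=36-41: P4@Q1 runs 5, rem=7, quantum used, demote→Q2. Q0=[] Q1=[P2] Q2=[P1,P4]
t=41-44: P2@Q1 runs 3, rem=3, I/O yield, promote→Q0. Q0=[P2] Q1=[] Q2=[P1,P4]
t=44-46: P2@Q0 runs 2, rem=1, quantum used, demote→Q1. Q0=[] Q1=[P2] Q2=[P1,P4]
t=46-47: P2@Q1 runs 1, rem=0, completes. Q0=[] Q1=[] Q2=[P1,P4]
t=47-51: P1@Q2 runs 4, rem=0, completes. Q0=[] Q1=[] Q2=[P4]
t=51-58: P4@Q2 runs 7, rem=0, completes. Q0=[] Q1=[] Q2=[]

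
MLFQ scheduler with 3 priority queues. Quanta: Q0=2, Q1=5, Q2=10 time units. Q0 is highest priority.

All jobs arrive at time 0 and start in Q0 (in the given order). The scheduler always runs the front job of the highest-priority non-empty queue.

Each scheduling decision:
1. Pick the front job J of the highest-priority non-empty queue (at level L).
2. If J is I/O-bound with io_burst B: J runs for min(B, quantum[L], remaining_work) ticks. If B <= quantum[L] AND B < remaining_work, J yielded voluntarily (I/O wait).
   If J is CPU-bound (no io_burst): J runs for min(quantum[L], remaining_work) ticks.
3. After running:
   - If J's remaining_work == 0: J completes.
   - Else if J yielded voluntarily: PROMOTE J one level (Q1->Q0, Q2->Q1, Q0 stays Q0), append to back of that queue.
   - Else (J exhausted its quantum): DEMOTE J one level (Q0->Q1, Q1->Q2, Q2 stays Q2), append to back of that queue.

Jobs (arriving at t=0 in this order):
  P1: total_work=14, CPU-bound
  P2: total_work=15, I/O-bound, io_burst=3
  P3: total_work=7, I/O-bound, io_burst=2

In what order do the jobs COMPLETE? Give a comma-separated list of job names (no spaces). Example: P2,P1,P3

Answer: P3,P2,P1

Derivation:
t=0-2: P1@Q0 runs 2, rem=12, quantum used, demote→Q1. Q0=[P2,P3] Q1=[P1] Q2=[]
t=2-4: P2@Q0 runs 2, rem=13, quantum used, demote→Q1. Q0=[P3] Q1=[P1,P2] Q2=[]
t=4-6: P3@Q0 runs 2, rem=5, I/O yield, promote→Q0. Q0=[P3] Q1=[P1,P2] Q2=[]
t=6-8: P3@Q0 runs 2, rem=3, I/O yield, promote→Q0. Q0=[P3] Q1=[P1,P2] Q2=[]
t=8-10: P3@Q0 runs 2, rem=1, I/O yield, promote→Q0. Q0=[P3] Q1=[P1,P2] Q2=[]
t=10-11: P3@Q0 runs 1, rem=0, completes. Q0=[] Q1=[P1,P2] Q2=[]
t=11-16: P1@Q1 runs 5, rem=7, quantum used, demote→Q2. Q0=[] Q1=[P2] Q2=[P1]
t=16-19: P2@Q1 runs 3, rem=10, I/O yield, promote→Q0. Q0=[P2] Q1=[] Q2=[P1]
t=19-21: P2@Q0 runs 2, rem=8, quantum used, demote→Q1. Q0=[] Q1=[P2] Q2=[P1]
t=21-24: P2@Q1 runs 3, rem=5, I/O yield, promote→Q0. Q0=[P2] Q1=[] Q2=[P1]
t=24-26: P2@Q0 runs 2, rem=3, quantum used, demote→Q1. Q0=[] Q1=[P2] Q2=[P1]
t=26-29: P2@Q1 runs 3, rem=0, completes. Q0=[] Q1=[] Q2=[P1]
t=29-36: P1@Q2 runs 7, rem=0, completes. Q0=[] Q1=[] Q2=[]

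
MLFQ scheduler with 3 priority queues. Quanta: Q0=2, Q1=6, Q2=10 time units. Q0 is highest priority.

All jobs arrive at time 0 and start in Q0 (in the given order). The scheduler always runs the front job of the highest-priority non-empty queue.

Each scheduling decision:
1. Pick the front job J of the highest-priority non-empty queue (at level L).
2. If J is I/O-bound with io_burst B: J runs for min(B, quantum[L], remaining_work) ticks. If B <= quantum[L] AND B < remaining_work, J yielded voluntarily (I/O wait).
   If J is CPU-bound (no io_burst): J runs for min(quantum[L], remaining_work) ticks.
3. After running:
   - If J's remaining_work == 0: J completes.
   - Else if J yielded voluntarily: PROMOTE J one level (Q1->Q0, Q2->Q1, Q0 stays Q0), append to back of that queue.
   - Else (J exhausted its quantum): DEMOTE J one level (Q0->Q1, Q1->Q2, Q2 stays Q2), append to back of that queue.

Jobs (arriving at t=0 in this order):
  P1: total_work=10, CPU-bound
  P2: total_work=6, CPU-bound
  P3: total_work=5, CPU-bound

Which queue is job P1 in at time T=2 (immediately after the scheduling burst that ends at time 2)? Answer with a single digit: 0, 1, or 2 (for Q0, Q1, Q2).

Answer: 1

Derivation:
t=0-2: P1@Q0 runs 2, rem=8, quantum used, demote→Q1. Q0=[P2,P3] Q1=[P1] Q2=[]
t=2-4: P2@Q0 runs 2, rem=4, quantum used, demote→Q1. Q0=[P3] Q1=[P1,P2] Q2=[]
t=4-6: P3@Q0 runs 2, rem=3, quantum used, demote→Q1. Q0=[] Q1=[P1,P2,P3] Q2=[]
t=6-12: P1@Q1 runs 6, rem=2, quantum used, demote→Q2. Q0=[] Q1=[P2,P3] Q2=[P1]
t=12-16: P2@Q1 runs 4, rem=0, completes. Q0=[] Q1=[P3] Q2=[P1]
t=16-19: P3@Q1 runs 3, rem=0, completes. Q0=[] Q1=[] Q2=[P1]
t=19-21: P1@Q2 runs 2, rem=0, completes. Q0=[] Q1=[] Q2=[]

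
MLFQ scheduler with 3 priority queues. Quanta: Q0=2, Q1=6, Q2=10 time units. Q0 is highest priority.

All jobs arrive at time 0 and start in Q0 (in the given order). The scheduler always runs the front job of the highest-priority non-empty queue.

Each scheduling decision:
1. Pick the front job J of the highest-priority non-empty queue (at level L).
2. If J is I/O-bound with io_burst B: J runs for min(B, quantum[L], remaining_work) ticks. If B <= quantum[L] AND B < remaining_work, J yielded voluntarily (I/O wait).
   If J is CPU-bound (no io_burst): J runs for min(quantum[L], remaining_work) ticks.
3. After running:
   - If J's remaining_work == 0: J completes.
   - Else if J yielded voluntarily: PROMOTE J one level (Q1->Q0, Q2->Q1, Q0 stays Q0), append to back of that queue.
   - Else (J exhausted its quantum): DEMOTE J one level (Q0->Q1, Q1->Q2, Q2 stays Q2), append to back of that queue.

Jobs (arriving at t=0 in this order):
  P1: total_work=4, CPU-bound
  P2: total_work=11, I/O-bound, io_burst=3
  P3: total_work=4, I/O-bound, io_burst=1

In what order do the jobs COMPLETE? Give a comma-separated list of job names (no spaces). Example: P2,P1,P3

Answer: P3,P1,P2

Derivation:
t=0-2: P1@Q0 runs 2, rem=2, quantum used, demote→Q1. Q0=[P2,P3] Q1=[P1] Q2=[]
t=2-4: P2@Q0 runs 2, rem=9, quantum used, demote→Q1. Q0=[P3] Q1=[P1,P2] Q2=[]
t=4-5: P3@Q0 runs 1, rem=3, I/O yield, promote→Q0. Q0=[P3] Q1=[P1,P2] Q2=[]
t=5-6: P3@Q0 runs 1, rem=2, I/O yield, promote→Q0. Q0=[P3] Q1=[P1,P2] Q2=[]
t=6-7: P3@Q0 runs 1, rem=1, I/O yield, promote→Q0. Q0=[P3] Q1=[P1,P2] Q2=[]
t=7-8: P3@Q0 runs 1, rem=0, completes. Q0=[] Q1=[P1,P2] Q2=[]
t=8-10: P1@Q1 runs 2, rem=0, completes. Q0=[] Q1=[P2] Q2=[]
t=10-13: P2@Q1 runs 3, rem=6, I/O yield, promote→Q0. Q0=[P2] Q1=[] Q2=[]
t=13-15: P2@Q0 runs 2, rem=4, quantum used, demote→Q1. Q0=[] Q1=[P2] Q2=[]
t=15-18: P2@Q1 runs 3, rem=1, I/O yield, promote→Q0. Q0=[P2] Q1=[] Q2=[]
t=18-19: P2@Q0 runs 1, rem=0, completes. Q0=[] Q1=[] Q2=[]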